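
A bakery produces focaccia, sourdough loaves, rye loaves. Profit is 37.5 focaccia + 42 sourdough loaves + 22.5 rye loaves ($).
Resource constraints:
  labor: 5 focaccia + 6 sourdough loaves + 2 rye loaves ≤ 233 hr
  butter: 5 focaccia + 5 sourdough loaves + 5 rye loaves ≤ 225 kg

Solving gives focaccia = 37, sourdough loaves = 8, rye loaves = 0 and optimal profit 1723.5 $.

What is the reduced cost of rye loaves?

-1.5

Both labor and butter are binding at x*.
Dual feasibility on the basic columns requires 5·y_labor + 5·y_butter = 37.5, 6·y_labor + 5·y_butter = 42.
→ y_labor = 4.5 and y_butter = 3.
Reduced cost of rye loaves: c₃ − yᵀa₃ = 22.5 − (4.5·2 + 3·5) = 22.5 − 24 = -1.5.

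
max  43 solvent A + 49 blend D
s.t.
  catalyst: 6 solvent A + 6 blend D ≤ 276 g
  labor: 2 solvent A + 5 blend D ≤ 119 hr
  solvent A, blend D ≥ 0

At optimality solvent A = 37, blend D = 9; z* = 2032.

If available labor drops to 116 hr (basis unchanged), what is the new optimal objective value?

Check each constraint at x*: catalyst 276/276 (tight); labor 119/119 (tight).
The binding rows give the dual system: 6·y_catalyst + 2·y_labor = 43 and 6·y_catalyst + 5·y_labor = 49.
→ y_catalyst = 6.5 and y_labor = 2.
Δz = y_labor·Δb = 2 × (-3) = -6, so new z* = 2032 − 6 = 2026.

2026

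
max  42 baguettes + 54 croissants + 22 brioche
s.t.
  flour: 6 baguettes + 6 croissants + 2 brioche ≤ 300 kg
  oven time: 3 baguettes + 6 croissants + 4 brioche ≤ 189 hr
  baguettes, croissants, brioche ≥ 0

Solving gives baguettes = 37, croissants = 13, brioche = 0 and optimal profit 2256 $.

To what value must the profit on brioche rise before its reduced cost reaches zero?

Both flour and oven time are binding at x*.
From A_Bᵀ y = c: 6·y_flour + 3·y_oven time = 42; 6·y_flour + 6·y_oven time = 54.
This yields shadow prices y_flour = 5, y_oven time = 4.
brioche enters the basis when its profit ≥ yᵀa₃ = 5·2 + 4·4 = 26.

26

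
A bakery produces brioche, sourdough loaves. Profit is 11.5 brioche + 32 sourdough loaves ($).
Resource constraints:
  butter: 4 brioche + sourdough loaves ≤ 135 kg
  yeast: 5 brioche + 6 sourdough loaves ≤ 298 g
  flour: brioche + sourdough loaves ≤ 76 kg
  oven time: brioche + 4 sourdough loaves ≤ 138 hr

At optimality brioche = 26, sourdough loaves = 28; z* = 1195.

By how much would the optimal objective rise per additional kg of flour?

Check each constraint at x*: butter 132/135 (slack 3); yeast 298/298 (tight); flour 54/76 (slack 22); oven time 138/138 (tight).
By complementary slackness, y = 0 for the non-binding constraints.
The binding rows give the dual system: 5·y_yeast + 1·y_oven time = 11.5 and 6·y_yeast + 4·y_oven time = 32.
Solving: y_yeast = 1, y_oven time = 6.5.
Shadow price of flour = 0.

0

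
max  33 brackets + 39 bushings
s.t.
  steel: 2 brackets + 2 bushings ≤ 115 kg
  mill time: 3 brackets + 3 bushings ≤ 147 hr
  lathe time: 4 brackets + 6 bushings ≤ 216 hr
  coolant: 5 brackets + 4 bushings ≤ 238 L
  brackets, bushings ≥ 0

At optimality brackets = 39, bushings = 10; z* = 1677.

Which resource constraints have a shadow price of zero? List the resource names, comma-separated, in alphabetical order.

coolant, steel

steel: 98/115 (slack 17)
mill time: 147/147 (binding)
lathe time: 216/216 (binding)
coolant: 235/238 (slack 3)
By complementary slackness, a constraint with positive slack has shadow price 0 → coolant, steel.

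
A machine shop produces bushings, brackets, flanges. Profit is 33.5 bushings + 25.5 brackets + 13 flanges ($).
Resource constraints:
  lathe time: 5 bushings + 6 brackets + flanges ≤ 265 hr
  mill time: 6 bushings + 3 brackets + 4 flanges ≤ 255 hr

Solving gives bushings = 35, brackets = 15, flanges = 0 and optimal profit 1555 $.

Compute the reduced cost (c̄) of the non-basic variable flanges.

At the optimum: lathe time uses 265 of 265 (binding); mill time uses 255 of 255 (binding).
Dual feasibility on the basic columns requires 5·y_lathe time + 6·y_mill time = 33.5, 6·y_lathe time + 3·y_mill time = 25.5.
→ y_lathe time = 2.5 and y_mill time = 3.5.
Reduced cost of flanges: c₃ − yᵀa₃ = 13 − (2.5·1 + 3.5·4) = 13 − 16.5 = -3.5.

-3.5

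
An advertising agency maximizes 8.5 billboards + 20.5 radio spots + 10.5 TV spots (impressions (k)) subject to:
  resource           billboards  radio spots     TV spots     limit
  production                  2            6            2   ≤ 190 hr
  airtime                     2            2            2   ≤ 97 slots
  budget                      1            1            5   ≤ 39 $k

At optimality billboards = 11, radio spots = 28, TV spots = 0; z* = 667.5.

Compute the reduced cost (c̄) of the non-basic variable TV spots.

-8

Check each constraint at x*: production 190/190 (tight); airtime 78/97 (slack 19); budget 39/39 (tight).
By complementary slackness, y = 0 for the non-binding constraint.
Dual feasibility on the basic columns requires 2·y_production + 1·y_budget = 8.5, 6·y_production + 1·y_budget = 20.5.
Solving: y_production = 3, y_budget = 2.5.
Reduced cost of TV spots: c₃ − yᵀa₃ = 10.5 − (3·2 + 2.5·5) = 10.5 − 18.5 = -8.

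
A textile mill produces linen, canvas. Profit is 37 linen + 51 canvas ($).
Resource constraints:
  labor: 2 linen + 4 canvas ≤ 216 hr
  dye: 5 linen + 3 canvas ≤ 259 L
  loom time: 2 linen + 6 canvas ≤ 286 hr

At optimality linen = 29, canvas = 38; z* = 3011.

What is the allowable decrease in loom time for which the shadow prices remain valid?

Binding constraints: dye, loom time. The basis is B = [[5,3],[2,6]] with det 24.
Per unit decrease in loom time, x* moves by d = (0.125, -0.2083).
The basis stays optimal until canvas reaches 0; allowable decrease = 182.4 hr.

182.4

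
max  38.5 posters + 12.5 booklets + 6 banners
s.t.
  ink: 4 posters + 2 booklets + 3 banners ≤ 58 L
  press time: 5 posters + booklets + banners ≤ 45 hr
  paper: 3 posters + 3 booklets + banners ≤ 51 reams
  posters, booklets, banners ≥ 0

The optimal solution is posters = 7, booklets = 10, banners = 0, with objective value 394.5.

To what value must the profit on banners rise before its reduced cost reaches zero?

8.5

At the optimum: ink uses 48 of 58 (slack = 10); press time uses 45 of 45 (binding); paper uses 51 of 51 (binding).
Slack constraints have shadow price 0 (complementary slackness).
Dual feasibility on the basic columns requires 5·y_press time + 3·y_paper = 38.5, 1·y_press time + 3·y_paper = 12.5.
Solving: y_press time = 6.5, y_paper = 2.
banners enters the basis when its profit ≥ yᵀa₃ = 6.5·1 + 2·1 = 8.5.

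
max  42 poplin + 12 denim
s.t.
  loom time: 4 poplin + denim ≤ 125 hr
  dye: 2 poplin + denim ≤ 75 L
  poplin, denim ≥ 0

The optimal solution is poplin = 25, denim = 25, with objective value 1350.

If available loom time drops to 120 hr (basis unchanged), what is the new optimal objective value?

1305

Both loom time and dye are binding at x*.
From A_Bᵀ y = c: 4·y_loom time + 2·y_dye = 42; 1·y_loom time + 1·y_dye = 12.
→ y_loom time = 9 and y_dye = 3.
Δz = y_loom time·Δb = 9 × (-5) = -45, so new z* = 1350 − 45 = 1305.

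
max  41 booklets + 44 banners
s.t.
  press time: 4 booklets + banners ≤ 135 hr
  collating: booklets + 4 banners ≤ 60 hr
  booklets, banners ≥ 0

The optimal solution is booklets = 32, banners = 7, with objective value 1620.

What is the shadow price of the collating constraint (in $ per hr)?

Check each constraint at x*: press time 135/135 (tight); collating 60/60 (tight).
From A_Bᵀ y = c: 4·y_press time + 1·y_collating = 41; 1·y_press time + 4·y_collating = 44.
→ y_press time = 8 and y_collating = 9.
Shadow price of collating = 9.

9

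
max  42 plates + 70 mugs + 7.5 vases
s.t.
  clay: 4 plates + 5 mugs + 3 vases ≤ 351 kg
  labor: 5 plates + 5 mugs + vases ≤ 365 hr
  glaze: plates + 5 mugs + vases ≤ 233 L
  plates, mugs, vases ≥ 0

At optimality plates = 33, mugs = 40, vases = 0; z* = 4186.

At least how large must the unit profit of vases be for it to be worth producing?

14

At the optimum: clay uses 332 of 351 (slack = 19); labor uses 365 of 365 (binding); glaze uses 233 of 233 (binding).
By complementary slackness, y = 0 for the non-binding constraint.
Dual feasibility on the basic columns requires 5·y_labor + 1·y_glaze = 42, 5·y_labor + 5·y_glaze = 70.
→ y_labor = 7 and y_glaze = 7.
vases enters the basis when its profit ≥ yᵀa₃ = 7·1 + 7·1 = 14.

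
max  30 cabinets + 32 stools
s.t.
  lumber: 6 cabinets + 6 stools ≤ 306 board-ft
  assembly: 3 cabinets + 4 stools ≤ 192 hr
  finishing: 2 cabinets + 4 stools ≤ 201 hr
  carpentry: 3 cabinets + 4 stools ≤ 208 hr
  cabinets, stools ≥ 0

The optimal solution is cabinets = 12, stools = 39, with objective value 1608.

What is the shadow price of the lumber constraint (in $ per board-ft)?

4

At the optimum: lumber uses 306 of 306 (binding); assembly uses 192 of 192 (binding); finishing uses 180 of 201 (slack = 21); carpentry uses 192 of 208 (slack = 16).
Since finishing, carpentry are not tight, their duals are 0.
Dual feasibility on the basic columns requires 6·y_lumber + 3·y_assembly = 30, 6·y_lumber + 4·y_assembly = 32.
→ y_lumber = 4 and y_assembly = 2.
Shadow price of lumber = 4.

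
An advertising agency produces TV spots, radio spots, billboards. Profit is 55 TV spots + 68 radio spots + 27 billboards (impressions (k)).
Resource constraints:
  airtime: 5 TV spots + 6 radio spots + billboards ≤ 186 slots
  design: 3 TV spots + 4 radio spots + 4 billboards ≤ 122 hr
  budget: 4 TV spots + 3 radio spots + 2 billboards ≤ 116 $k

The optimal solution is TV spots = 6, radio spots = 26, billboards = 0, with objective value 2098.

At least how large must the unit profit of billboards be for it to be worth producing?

28

Check each constraint at x*: airtime 186/186 (tight); design 122/122 (tight); budget 102/116 (slack 14).
Slack constraints have shadow price 0 (complementary slackness).
Dual feasibility on the basic columns requires 5·y_airtime + 3·y_design = 55, 6·y_airtime + 4·y_design = 68.
This yields shadow prices y_airtime = 8, y_design = 5.
billboards enters the basis when its profit ≥ yᵀa₃ = 8·1 + 5·4 = 28.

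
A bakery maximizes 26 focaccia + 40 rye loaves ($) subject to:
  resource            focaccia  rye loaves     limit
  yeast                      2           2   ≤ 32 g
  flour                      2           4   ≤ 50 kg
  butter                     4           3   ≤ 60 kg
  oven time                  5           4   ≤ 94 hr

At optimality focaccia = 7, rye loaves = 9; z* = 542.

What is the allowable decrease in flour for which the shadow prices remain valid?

10

Binding constraints: yeast, flour. The basis is B = [[2,2],[2,4]] with det 4.
Per unit decrease in flour, x* moves by d = (0.5, -0.5).
The basis stays optimal until butter becomes binding; allowable decrease = 10 kg.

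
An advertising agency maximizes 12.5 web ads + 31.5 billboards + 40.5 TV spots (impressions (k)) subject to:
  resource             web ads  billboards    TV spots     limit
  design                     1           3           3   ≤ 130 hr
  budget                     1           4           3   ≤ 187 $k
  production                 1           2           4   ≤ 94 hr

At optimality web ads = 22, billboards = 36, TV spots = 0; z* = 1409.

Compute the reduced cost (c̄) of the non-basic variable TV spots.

Check each constraint at x*: design 130/130 (tight); budget 166/187 (slack 21); production 94/94 (tight).
Slack constraints have shadow price 0 (complementary slackness).
Dual feasibility on the basic columns requires 1·y_design + 1·y_production = 12.5, 3·y_design + 2·y_production = 31.5.
→ y_design = 6.5 and y_production = 6.
Reduced cost of TV spots: c₃ − yᵀa₃ = 40.5 − (6.5·3 + 6·4) = 40.5 − 43.5 = -3.

-3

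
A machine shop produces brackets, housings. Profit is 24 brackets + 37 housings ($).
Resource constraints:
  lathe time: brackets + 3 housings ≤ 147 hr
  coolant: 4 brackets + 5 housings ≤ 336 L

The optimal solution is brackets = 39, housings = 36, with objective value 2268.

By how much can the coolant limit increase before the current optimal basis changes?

252

Binding constraints: lathe time, coolant. The basis is B = [[1,3],[4,5]] with det -7.
Per unit increase in coolant, x* moves by d = (0.4286, -0.1429).
The basis stays optimal until housings reaches 0; allowable increase = 252 L.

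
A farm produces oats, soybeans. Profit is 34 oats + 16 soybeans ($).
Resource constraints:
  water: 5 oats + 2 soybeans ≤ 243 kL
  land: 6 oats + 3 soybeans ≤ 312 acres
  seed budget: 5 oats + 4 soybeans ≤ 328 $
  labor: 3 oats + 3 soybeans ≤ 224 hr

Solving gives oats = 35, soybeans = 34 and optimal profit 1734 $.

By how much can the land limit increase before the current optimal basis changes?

Binding constraints: water, land. The basis is B = [[5,2],[6,3]] with det 3.
Per unit increase in land, x* moves by d = (-0.6667, 1.6667).
The basis stays optimal until seed budget becomes binding; allowable increase = 5.1 acres.

5.1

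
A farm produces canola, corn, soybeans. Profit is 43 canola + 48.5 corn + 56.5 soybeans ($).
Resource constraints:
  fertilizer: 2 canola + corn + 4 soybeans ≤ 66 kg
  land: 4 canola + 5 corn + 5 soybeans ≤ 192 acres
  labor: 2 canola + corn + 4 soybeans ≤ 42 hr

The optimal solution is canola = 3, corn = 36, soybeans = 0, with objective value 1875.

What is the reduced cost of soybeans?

-2.5

At the optimum: fertilizer uses 42 of 66 (slack = 24); land uses 192 of 192 (binding); labor uses 42 of 42 (binding).
Slack constraints have shadow price 0 (complementary slackness).
Dual feasibility on the basic columns requires 4·y_land + 2·y_labor = 43, 5·y_land + 1·y_labor = 48.5.
→ y_land = 9 and y_labor = 3.5.
Reduced cost of soybeans: c₃ − yᵀa₃ = 56.5 − (9·5 + 3.5·4) = 56.5 − 59 = -2.5.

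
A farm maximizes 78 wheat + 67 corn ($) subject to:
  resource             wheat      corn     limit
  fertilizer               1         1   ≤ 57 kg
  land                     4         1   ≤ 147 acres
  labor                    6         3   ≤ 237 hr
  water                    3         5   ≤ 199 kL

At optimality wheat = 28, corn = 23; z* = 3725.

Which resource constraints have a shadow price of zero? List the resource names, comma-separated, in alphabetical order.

fertilizer: 51/57 (slack 6)
land: 135/147 (slack 12)
labor: 237/237 (binding)
water: 199/199 (binding)
By complementary slackness, a constraint with positive slack has shadow price 0 → fertilizer, land.

fertilizer, land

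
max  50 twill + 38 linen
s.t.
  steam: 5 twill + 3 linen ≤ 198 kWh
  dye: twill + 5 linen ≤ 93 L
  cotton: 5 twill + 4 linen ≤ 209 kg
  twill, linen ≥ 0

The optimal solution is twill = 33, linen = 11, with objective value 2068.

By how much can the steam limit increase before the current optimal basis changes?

Binding constraints: steam, cotton. The basis is B = [[5,3],[5,4]] with det 5.
Per unit increase in steam, x* moves by d = (0.8, -1).
The basis stays optimal until linen reaches 0; allowable increase = 11 kWh.

11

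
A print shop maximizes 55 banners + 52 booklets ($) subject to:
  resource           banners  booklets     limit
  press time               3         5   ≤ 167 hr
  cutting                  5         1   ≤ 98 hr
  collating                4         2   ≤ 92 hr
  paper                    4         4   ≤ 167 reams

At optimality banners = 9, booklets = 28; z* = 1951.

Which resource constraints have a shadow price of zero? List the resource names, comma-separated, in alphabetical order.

press time: 167/167 (binding)
cutting: 73/98 (slack 25)
collating: 92/92 (binding)
paper: 148/167 (slack 19)
By complementary slackness, a constraint with positive slack has shadow price 0 → cutting, paper.

cutting, paper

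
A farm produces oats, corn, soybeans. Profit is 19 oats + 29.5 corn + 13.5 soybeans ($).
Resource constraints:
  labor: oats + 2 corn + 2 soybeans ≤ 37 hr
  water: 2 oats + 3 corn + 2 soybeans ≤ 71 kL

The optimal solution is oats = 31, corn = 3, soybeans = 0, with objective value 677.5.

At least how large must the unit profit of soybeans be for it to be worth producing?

21

At the optimum: labor uses 37 of 37 (binding); water uses 71 of 71 (binding).
From A_Bᵀ y = c: 1·y_labor + 2·y_water = 19; 2·y_labor + 3·y_water = 29.5.
Solving: y_labor = 2, y_water = 8.5.
soybeans enters the basis when its profit ≥ yᵀa₃ = 2·2 + 8.5·2 = 21.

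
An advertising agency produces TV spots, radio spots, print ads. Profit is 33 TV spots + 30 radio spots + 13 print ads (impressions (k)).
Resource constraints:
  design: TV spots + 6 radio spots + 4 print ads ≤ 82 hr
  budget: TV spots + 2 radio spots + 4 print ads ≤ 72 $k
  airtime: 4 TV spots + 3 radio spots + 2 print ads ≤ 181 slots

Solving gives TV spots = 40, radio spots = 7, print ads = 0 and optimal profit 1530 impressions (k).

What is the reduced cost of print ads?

-7

Check each constraint at x*: design 82/82 (tight); budget 54/72 (slack 18); airtime 181/181 (tight).
By complementary slackness, y = 0 for the non-binding constraint.
The binding rows give the dual system: 1·y_design + 4·y_airtime = 33 and 6·y_design + 3·y_airtime = 30.
This yields shadow prices y_design = 1, y_airtime = 8.
Reduced cost of print ads: c₃ − yᵀa₃ = 13 − (1·4 + 8·2) = 13 − 20 = -7.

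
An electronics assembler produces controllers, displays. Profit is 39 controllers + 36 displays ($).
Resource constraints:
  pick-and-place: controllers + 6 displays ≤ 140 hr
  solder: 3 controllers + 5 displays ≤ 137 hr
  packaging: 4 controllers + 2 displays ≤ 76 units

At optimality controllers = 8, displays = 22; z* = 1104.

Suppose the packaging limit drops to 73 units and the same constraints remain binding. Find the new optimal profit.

1077

Check each constraint at x*: pick-and-place 140/140 (tight); solder 134/137 (slack 3); packaging 76/76 (tight).
Since solder is not tight, its dual is 0.
Dual feasibility on the basic columns requires 1·y_pick-and-place + 4·y_packaging = 39, 6·y_pick-and-place + 2·y_packaging = 36.
Solving: y_pick-and-place = 3, y_packaging = 9.
Δz = y_packaging·Δb = 9 × (-3) = -27, so new z* = 1104 − 27 = 1077.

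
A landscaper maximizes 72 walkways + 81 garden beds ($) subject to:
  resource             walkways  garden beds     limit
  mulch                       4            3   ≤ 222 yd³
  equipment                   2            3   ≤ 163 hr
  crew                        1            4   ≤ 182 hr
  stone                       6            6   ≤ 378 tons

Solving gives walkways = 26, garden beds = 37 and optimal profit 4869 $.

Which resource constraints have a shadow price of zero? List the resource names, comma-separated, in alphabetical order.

mulch: 215/222 (slack 7)
equipment: 163/163 (binding)
crew: 174/182 (slack 8)
stone: 378/378 (binding)
By complementary slackness, a constraint with positive slack has shadow price 0 → crew, mulch.

crew, mulch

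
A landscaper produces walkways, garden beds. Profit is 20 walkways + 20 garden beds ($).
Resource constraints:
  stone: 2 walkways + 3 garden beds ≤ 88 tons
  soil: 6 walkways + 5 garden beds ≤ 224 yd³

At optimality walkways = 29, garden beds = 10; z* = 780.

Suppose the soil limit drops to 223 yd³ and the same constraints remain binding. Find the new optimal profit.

At the optimum: stone uses 88 of 88 (binding); soil uses 224 of 224 (binding).
Dual feasibility on the basic columns requires 2·y_stone + 6·y_soil = 20, 3·y_stone + 5·y_soil = 20.
→ y_stone = 2.5 and y_soil = 2.5.
Δz = y_soil·Δb = 2.5 × (-1) = -2.5, so new z* = 780 − 2.5 = 777.5.

777.5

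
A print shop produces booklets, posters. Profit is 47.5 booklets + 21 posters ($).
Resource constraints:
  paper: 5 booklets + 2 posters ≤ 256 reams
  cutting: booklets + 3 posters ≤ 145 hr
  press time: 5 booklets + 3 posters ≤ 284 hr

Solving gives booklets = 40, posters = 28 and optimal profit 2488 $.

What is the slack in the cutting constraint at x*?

cutting used = 1·40 + 3·28 = 124; slack = 145 − 124 = 21.

21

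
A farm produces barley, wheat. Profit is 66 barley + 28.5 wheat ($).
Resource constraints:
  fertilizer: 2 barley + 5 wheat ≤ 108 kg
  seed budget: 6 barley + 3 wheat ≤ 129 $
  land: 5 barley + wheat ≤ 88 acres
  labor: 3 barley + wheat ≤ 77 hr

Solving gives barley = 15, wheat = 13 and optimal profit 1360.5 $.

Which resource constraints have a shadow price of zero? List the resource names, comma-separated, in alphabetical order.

fertilizer, labor

fertilizer: 95/108 (slack 13)
seed budget: 129/129 (binding)
land: 88/88 (binding)
labor: 58/77 (slack 19)
By complementary slackness, a constraint with positive slack has shadow price 0 → fertilizer, labor.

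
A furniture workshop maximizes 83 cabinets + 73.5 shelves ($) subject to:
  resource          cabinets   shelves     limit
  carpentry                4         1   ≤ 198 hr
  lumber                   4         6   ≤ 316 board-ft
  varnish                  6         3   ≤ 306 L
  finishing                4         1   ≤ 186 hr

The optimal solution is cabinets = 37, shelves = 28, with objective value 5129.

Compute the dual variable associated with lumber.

8

Binding: lumber and varnish. Non-binding: carpentry (22 unused), finishing (10 unused).
Since carpentry, finishing are not tight, their duals are 0.
From A_Bᵀ y = c: 4·y_lumber + 6·y_varnish = 83; 6·y_lumber + 3·y_varnish = 73.5.
→ y_lumber = 8 and y_varnish = 8.5.
Shadow price of lumber = 8.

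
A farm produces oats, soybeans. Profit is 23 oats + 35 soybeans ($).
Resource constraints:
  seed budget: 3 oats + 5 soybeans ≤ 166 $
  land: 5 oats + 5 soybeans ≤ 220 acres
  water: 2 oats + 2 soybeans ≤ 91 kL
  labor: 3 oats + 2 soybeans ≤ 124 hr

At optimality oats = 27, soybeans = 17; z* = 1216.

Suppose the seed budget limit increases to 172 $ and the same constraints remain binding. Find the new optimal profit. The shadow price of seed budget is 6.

1252

Δb = 6, so new z* = 1216 + (6)·(6) = 1216 + 36 = 1252.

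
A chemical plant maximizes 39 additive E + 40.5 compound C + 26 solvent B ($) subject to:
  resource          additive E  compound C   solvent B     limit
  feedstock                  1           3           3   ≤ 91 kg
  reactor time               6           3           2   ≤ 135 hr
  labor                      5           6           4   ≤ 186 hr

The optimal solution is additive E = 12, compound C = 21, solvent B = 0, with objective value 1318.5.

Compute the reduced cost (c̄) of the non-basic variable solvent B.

Check each constraint at x*: feedstock 75/91 (slack 16); reactor time 135/135 (tight); labor 186/186 (tight).
By complementary slackness, y = 0 for the non-binding constraint.
Dual feasibility on the basic columns requires 6·y_reactor time + 5·y_labor = 39, 3·y_reactor time + 6·y_labor = 40.5.
→ y_reactor time = 1.5 and y_labor = 6.
Reduced cost of solvent B: c₃ − yᵀa₃ = 26 − (1.5·2 + 6·4) = 26 − 27 = -1.

-1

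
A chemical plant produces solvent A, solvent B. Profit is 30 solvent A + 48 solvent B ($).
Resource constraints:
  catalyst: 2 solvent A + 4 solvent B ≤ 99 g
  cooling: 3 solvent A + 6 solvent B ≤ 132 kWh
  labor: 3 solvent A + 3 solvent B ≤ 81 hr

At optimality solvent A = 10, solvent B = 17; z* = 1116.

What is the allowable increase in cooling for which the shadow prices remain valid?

16.5

Binding constraints: cooling, labor. The basis is B = [[3,6],[3,3]] with det -9.
Per unit increase in cooling, x* moves by d = (-0.3333, 0.3333).
The basis stays optimal until catalyst becomes binding; allowable increase = 16.5 kWh.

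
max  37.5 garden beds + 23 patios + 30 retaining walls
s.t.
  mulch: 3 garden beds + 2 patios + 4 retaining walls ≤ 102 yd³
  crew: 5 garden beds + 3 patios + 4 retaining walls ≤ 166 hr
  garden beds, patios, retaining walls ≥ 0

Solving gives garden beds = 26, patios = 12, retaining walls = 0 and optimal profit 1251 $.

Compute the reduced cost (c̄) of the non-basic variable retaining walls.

-4

Both mulch and crew are binding at x*.
Dual feasibility on the basic columns requires 3·y_mulch + 5·y_crew = 37.5, 2·y_mulch + 3·y_crew = 23.
This yields shadow prices y_mulch = 2.5, y_crew = 6.
Reduced cost of retaining walls: c₃ − yᵀa₃ = 30 − (2.5·4 + 6·4) = 30 − 34 = -4.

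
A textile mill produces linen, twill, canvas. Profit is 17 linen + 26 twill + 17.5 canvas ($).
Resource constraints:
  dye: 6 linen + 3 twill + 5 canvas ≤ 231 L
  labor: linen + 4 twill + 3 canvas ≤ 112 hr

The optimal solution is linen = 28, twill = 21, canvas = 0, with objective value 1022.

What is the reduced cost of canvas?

-7.5

Both dye and labor are binding at x*.
From A_Bᵀ y = c: 6·y_dye + 1·y_labor = 17; 3·y_dye + 4·y_labor = 26.
Solving: y_dye = 2, y_labor = 5.
Reduced cost of canvas: c₃ − yᵀa₃ = 17.5 − (2·5 + 5·3) = 17.5 − 25 = -7.5.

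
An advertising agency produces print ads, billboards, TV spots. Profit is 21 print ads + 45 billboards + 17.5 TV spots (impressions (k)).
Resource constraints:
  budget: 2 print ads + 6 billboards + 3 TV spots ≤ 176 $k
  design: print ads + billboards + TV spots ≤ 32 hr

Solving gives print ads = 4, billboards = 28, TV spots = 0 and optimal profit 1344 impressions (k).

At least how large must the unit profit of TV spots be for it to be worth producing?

27

Both budget and design are binding at x*.
Dual feasibility on the basic columns requires 2·y_budget + 1·y_design = 21, 6·y_budget + 1·y_design = 45.
Solving: y_budget = 6, y_design = 9.
TV spots enters the basis when its profit ≥ yᵀa₃ = 6·3 + 9·1 = 27.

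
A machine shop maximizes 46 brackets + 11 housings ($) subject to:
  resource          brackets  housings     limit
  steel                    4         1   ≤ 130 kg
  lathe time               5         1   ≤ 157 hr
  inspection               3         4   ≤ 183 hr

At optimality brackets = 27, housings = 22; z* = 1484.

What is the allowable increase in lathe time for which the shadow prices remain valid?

Binding constraints: steel, lathe time. The basis is B = [[4,1],[5,1]] with det -1.
Per unit increase in lathe time, x* moves by d = (1, -4).
The basis stays optimal until housings reaches 0; allowable increase = 5.5 hr.

5.5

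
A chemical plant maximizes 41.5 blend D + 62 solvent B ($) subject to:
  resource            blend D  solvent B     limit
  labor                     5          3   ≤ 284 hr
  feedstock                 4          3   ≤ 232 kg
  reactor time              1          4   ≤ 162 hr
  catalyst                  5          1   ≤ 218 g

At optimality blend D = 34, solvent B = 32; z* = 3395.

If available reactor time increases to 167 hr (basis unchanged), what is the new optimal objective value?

At the optimum: labor uses 266 of 284 (slack = 18); feedstock uses 232 of 232 (binding); reactor time uses 162 of 162 (binding); catalyst uses 202 of 218 (slack = 16).
By complementary slackness, y = 0 for the non-binding constraints.
The binding rows give the dual system: 4·y_feedstock + 1·y_reactor time = 41.5 and 3·y_feedstock + 4·y_reactor time = 62.
→ y_feedstock = 8 and y_reactor time = 9.5.
Δz = y_reactor time·Δb = 9.5 × (5) = 47.5, so new z* = 3395 + 47.5 = 3442.5.

3442.5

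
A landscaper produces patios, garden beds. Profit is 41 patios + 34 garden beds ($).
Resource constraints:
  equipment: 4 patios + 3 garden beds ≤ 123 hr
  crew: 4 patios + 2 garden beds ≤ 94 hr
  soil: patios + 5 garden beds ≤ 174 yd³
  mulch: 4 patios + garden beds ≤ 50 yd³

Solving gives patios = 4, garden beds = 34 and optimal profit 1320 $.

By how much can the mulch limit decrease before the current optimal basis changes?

Binding constraints: soil, mulch. The basis is B = [[1,5],[4,1]] with det -19.
Per unit decrease in mulch, x* moves by d = (-0.2632, 0.0526).
The basis stays optimal until patios reaches 0; allowable decrease = 15.2 yd³.

15.2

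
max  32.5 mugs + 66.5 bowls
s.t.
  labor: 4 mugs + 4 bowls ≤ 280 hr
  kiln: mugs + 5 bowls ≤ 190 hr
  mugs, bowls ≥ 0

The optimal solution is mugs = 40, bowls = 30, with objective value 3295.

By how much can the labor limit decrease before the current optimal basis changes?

Binding constraints: labor, kiln. The basis is B = [[4,4],[1,5]] with det 16.
Per unit decrease in labor, x* moves by d = (-0.3125, 0.0625).
The basis stays optimal until mugs reaches 0; allowable decrease = 128 hr.

128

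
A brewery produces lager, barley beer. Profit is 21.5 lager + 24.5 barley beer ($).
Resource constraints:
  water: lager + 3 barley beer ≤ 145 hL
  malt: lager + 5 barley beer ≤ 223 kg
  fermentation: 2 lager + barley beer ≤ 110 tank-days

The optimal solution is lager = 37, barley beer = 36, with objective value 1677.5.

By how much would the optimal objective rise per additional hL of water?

Binding: water and fermentation. Non-binding: malt (6 unused).
By complementary slackness, y = 0 for the non-binding constraint.
From A_Bᵀ y = c: 1·y_water + 2·y_fermentation = 21.5; 3·y_water + 1·y_fermentation = 24.5.
→ y_water = 5.5 and y_fermentation = 8.
Shadow price of water = 5.5.

5.5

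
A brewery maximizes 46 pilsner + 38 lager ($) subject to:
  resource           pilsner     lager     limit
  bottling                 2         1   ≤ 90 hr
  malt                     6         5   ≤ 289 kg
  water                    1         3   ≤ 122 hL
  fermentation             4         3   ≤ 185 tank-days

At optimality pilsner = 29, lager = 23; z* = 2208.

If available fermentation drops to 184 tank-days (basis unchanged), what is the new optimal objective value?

2207

Check each constraint at x*: bottling 81/90 (slack 9); malt 289/289 (tight); water 98/122 (slack 24); fermentation 185/185 (tight).
Slack constraints have shadow price 0 (complementary slackness).
From A_Bᵀ y = c: 6·y_malt + 4·y_fermentation = 46; 5·y_malt + 3·y_fermentation = 38.
→ y_malt = 7 and y_fermentation = 1.
Δz = y_fermentation·Δb = 1 × (-1) = -1, so new z* = 2208 − 1 = 2207.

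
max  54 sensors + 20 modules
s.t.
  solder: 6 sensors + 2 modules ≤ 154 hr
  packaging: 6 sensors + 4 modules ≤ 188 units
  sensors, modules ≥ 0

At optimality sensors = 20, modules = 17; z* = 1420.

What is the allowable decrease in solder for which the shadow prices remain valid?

60

Binding constraints: solder, packaging. The basis is B = [[6,2],[6,4]] with det 12.
Per unit decrease in solder, x* moves by d = (-0.3333, 0.5).
The basis stays optimal until sensors reaches 0; allowable decrease = 60 hr.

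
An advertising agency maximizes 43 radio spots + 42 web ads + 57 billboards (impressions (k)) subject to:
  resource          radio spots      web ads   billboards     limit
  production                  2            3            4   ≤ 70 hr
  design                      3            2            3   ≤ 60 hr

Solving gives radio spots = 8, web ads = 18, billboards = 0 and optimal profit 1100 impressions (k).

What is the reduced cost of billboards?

Check each constraint at x*: production 70/70 (tight); design 60/60 (tight).
From A_Bᵀ y = c: 2·y_production + 3·y_design = 43; 3·y_production + 2·y_design = 42.
→ y_production = 8 and y_design = 9.
Reduced cost of billboards: c₃ − yᵀa₃ = 57 − (8·4 + 9·3) = 57 − 59 = -2.

-2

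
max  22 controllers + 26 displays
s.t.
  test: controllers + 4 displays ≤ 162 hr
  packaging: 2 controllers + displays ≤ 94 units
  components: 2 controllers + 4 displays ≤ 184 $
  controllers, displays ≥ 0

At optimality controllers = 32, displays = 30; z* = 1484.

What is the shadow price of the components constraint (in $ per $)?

At the optimum: test uses 152 of 162 (slack = 10); packaging uses 94 of 94 (binding); components uses 184 of 184 (binding).
By complementary slackness, y = 0 for the non-binding constraint.
From A_Bᵀ y = c: 2·y_packaging + 2·y_components = 22; 1·y_packaging + 4·y_components = 26.
Solving: y_packaging = 6, y_components = 5.
Shadow price of components = 5.

5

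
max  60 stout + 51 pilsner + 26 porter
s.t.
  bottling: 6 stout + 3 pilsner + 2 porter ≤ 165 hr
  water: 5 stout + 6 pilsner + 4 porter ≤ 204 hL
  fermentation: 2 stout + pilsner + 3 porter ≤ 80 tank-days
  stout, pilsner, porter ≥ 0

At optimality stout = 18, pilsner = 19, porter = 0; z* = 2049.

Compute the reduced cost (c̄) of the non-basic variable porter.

-8

Binding: bottling and water. Non-binding: fermentation (25 unused).
By complementary slackness, y = 0 for the non-binding constraint.
Dual feasibility on the basic columns requires 6·y_bottling + 5·y_water = 60, 3·y_bottling + 6·y_water = 51.
Solving: y_bottling = 5, y_water = 6.
Reduced cost of porter: c₃ − yᵀa₃ = 26 − (5·2 + 6·4) = 26 − 34 = -8.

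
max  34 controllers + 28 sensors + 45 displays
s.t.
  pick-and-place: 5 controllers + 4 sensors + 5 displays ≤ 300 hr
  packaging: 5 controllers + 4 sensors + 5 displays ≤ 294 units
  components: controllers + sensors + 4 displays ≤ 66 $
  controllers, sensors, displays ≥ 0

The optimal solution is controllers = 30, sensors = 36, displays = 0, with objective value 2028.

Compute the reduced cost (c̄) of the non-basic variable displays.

-1

Check each constraint at x*: pick-and-place 294/300 (slack 6); packaging 294/294 (tight); components 66/66 (tight).
By complementary slackness, y = 0 for the non-binding constraint.
Dual feasibility on the basic columns requires 5·y_packaging + 1·y_components = 34, 4·y_packaging + 1·y_components = 28.
This yields shadow prices y_packaging = 6, y_components = 4.
Reduced cost of displays: c₃ − yᵀa₃ = 45 − (6·5 + 4·4) = 45 − 46 = -1.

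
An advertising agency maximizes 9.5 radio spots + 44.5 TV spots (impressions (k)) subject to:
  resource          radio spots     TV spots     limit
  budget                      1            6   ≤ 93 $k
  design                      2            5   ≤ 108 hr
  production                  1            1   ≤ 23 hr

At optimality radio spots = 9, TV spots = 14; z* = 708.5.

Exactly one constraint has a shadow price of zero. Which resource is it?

budget: 93/93 (binding)
design: 88/108 (slack 20)
production: 23/23 (binding)
By complementary slackness, a constraint with positive slack has shadow price 0 → design.

design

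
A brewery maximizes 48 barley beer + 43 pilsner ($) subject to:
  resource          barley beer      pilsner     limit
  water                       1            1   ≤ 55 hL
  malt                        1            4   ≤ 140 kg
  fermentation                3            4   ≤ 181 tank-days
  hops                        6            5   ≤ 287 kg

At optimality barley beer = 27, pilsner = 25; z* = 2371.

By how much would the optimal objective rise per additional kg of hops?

Binding: fermentation and hops. Non-binding: water (3 unused), malt (13 unused).
By complementary slackness, y = 0 for the non-binding constraints.
The binding rows give the dual system: 3·y_fermentation + 6·y_hops = 48 and 4·y_fermentation + 5·y_hops = 43.
This yields shadow prices y_fermentation = 2, y_hops = 7.
Shadow price of hops = 7.

7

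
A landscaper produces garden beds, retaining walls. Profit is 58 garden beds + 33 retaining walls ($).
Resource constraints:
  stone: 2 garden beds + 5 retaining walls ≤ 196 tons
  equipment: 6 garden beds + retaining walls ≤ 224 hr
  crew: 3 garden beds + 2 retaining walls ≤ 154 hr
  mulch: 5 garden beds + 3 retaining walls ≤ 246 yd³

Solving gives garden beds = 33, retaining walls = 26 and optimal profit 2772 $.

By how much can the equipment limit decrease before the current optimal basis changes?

184.8

Binding constraints: stone, equipment. The basis is B = [[2,5],[6,1]] with det -28.
Per unit decrease in equipment, x* moves by d = (-0.1786, 0.0714).
The basis stays optimal until garden beds reaches 0; allowable decrease = 184.8 hr.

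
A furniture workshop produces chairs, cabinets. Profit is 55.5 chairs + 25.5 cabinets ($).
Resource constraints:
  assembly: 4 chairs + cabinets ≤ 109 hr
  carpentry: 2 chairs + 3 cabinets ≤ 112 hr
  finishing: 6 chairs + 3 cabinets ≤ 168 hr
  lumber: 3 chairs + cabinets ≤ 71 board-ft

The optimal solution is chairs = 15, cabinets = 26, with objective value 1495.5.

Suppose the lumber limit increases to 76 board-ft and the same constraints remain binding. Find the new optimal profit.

1518

Check each constraint at x*: assembly 86/109 (slack 23); carpentry 108/112 (slack 4); finishing 168/168 (tight); lumber 71/71 (tight).
By complementary slackness, y = 0 for the non-binding constraints.
From A_Bᵀ y = c: 6·y_finishing + 3·y_lumber = 55.5; 3·y_finishing + 1·y_lumber = 25.5.
→ y_finishing = 7 and y_lumber = 4.5.
Δz = y_lumber·Δb = 4.5 × (5) = 22.5, so new z* = 1495.5 + 22.5 = 1518.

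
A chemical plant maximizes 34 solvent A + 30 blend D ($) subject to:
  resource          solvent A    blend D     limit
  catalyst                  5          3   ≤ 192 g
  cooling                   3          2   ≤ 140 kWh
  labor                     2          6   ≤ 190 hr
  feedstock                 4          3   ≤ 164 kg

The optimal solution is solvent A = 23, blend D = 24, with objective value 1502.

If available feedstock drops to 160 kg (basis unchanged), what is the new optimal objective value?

1470

Binding: labor and feedstock. Non-binding: catalyst (5 unused), cooling (23 unused).
Since catalyst, cooling are not tight, their duals are 0.
From A_Bᵀ y = c: 2·y_labor + 4·y_feedstock = 34; 6·y_labor + 3·y_feedstock = 30.
→ y_labor = 1 and y_feedstock = 8.
Δz = y_feedstock·Δb = 8 × (-4) = -32, so new z* = 1502 − 32 = 1470.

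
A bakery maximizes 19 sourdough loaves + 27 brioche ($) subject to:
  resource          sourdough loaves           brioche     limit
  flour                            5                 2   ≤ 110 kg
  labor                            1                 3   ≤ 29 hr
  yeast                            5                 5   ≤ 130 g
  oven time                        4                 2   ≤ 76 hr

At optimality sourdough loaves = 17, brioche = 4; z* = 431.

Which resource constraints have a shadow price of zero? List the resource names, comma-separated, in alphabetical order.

flour, yeast

flour: 93/110 (slack 17)
labor: 29/29 (binding)
yeast: 105/130 (slack 25)
oven time: 76/76 (binding)
By complementary slackness, a constraint with positive slack has shadow price 0 → flour, yeast.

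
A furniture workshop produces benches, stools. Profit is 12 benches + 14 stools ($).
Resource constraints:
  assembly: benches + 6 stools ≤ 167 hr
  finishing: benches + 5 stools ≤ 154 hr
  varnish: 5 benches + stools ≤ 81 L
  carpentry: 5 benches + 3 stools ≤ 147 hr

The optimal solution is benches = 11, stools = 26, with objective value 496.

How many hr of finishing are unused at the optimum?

13

finishing used = 1·11 + 5·26 = 141; slack = 154 − 141 = 13.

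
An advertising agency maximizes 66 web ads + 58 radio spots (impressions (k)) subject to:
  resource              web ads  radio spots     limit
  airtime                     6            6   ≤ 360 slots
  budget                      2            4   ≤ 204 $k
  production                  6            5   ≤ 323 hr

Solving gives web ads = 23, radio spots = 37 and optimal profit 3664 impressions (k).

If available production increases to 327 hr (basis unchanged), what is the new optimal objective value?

Binding: airtime and production. Non-binding: budget (10 unused).
Since budget is not tight, its dual is 0.
Dual feasibility on the basic columns requires 6·y_airtime + 6·y_production = 66, 6·y_airtime + 5·y_production = 58.
Solving: y_airtime = 3, y_production = 8.
Δz = y_production·Δb = 8 × (4) = 32, so new z* = 3664 + 32 = 3696.

3696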